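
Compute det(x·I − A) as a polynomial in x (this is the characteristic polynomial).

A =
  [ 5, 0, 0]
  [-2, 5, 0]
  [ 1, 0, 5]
x^3 - 15*x^2 + 75*x - 125

Expanding det(x·I − A) (e.g. by cofactor expansion or by noting that A is similar to its Jordan form J, which has the same characteristic polynomial as A) gives
  χ_A(x) = x^3 - 15*x^2 + 75*x - 125
which factors as (x - 5)^3. The eigenvalues (with algebraic multiplicities) are λ = 5 with multiplicity 3.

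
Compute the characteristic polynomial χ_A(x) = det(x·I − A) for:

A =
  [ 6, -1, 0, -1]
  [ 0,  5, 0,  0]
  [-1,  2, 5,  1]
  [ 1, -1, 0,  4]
x^4 - 20*x^3 + 150*x^2 - 500*x + 625

Expanding det(x·I − A) (e.g. by cofactor expansion or by noting that A is similar to its Jordan form J, which has the same characteristic polynomial as A) gives
  χ_A(x) = x^4 - 20*x^3 + 150*x^2 - 500*x + 625
which factors as (x - 5)^4. The eigenvalues (with algebraic multiplicities) are λ = 5 with multiplicity 4.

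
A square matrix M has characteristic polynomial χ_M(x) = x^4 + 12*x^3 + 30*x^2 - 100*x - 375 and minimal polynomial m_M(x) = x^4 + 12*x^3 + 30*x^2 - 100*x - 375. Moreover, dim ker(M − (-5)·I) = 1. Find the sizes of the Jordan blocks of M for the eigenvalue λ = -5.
Block sizes for λ = -5: [3]

Step 1 — from the characteristic polynomial, algebraic multiplicity of λ = -5 is 3. From dim ker(M − (-5)·I) = 1, there are exactly 1 Jordan blocks for λ = -5.
Step 2 — from the minimal polynomial, the factor (x + 5)^3 tells us the largest block for λ = -5 has size 3.
Step 3 — with total size 3, 1 blocks, and largest block 3, the block sizes (in nonincreasing order) are [3].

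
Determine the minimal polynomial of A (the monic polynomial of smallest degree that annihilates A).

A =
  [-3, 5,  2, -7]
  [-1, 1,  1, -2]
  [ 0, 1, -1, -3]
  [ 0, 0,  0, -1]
x^3 + 3*x^2 + 3*x + 1

The characteristic polynomial is χ_A(x) = (x + 1)^4, so the eigenvalues are known. The minimal polynomial is
  m_A(x) = Π_λ (x − λ)^{k_λ}
where k_λ is the size of the *largest* Jordan block for λ (equivalently, the smallest k with (A − λI)^k v = 0 for every generalised eigenvector v of λ).

  λ = -1: largest Jordan block has size 3, contributing (x + 1)^3

So m_A(x) = (x + 1)^3 = x^3 + 3*x^2 + 3*x + 1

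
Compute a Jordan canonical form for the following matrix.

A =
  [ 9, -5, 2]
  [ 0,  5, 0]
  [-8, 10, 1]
J_2(5) ⊕ J_1(5)

The characteristic polynomial is
  det(x·I − A) = x^3 - 15*x^2 + 75*x - 125 = (x - 5)^3

Eigenvalues and multiplicities (the geometric multiplicity of λ is n − rank(A − λI), which equals the number of Jordan blocks for λ):
  λ = 5: algebraic multiplicity = 3, geometric multiplicity = 2

Determining the block sizes for each eigenvalue:
  λ = 5: 2 blocks summing to 3 forces exactly one block of size 2 and the rest size 1 → block sizes [2, 1]

Assembling the blocks gives a Jordan form
J =
  [5, 1, 0]
  [0, 5, 0]
  [0, 0, 5]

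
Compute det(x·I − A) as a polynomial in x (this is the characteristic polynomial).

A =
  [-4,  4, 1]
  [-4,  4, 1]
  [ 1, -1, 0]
x^3

Expanding det(x·I − A) (e.g. by cofactor expansion or by noting that A is similar to its Jordan form J, which has the same characteristic polynomial as A) gives
  χ_A(x) = x^3
which factors as x^3. The eigenvalues (with algebraic multiplicities) are λ = 0 with multiplicity 3.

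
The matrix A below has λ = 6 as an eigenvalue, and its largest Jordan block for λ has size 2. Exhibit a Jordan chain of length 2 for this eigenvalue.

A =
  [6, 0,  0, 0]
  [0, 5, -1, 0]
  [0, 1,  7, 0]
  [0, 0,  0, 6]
A Jordan chain for λ = 6 of length 2:
v_1 = (0, -1, 1, 0)ᵀ
v_2 = (0, 1, 0, 0)ᵀ

Let N = A − (6)·I. We want v_2 with N^2 v_2 = 0 but N^1 v_2 ≠ 0; then v_{j-1} := N · v_j for j = 2, …, 2.

Pick v_2 = (0, 1, 0, 0)ᵀ.
Then v_1 = N · v_2 = (0, -1, 1, 0)ᵀ.

Sanity check: (A − (6)·I) v_1 = (0, 0, 0, 0)ᵀ = 0. ✓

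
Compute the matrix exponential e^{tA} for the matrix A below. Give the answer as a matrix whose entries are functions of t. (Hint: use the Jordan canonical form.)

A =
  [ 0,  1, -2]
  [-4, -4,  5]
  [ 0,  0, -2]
e^{tA} =
  [2*t*exp(-2*t) + exp(-2*t), t*exp(-2*t), t^2*exp(-2*t)/2 - 2*t*exp(-2*t)]
  [-4*t*exp(-2*t), -2*t*exp(-2*t) + exp(-2*t), -t^2*exp(-2*t) + 5*t*exp(-2*t)]
  [0, 0, exp(-2*t)]

Strategy: write A = P · J · P⁻¹ where J is a Jordan canonical form, so e^{tA} = P · e^{tJ} · P⁻¹, and e^{tJ} can be computed block-by-block.

A has Jordan form
J =
  [-2,  1,  0]
  [ 0, -2,  1]
  [ 0,  0, -2]
(up to reordering of blocks).

Per-block formulas:
  For a 3×3 Jordan block J_3(-2): exp(t · J_3(-2)) = e^(-2t)·(I + t·N + (t^2/2)·N^2), where N is the 3×3 nilpotent shift.

After assembling e^{tJ} and conjugating by P, we get:

e^{tA} =
  [2*t*exp(-2*t) + exp(-2*t), t*exp(-2*t), t^2*exp(-2*t)/2 - 2*t*exp(-2*t)]
  [-4*t*exp(-2*t), -2*t*exp(-2*t) + exp(-2*t), -t^2*exp(-2*t) + 5*t*exp(-2*t)]
  [0, 0, exp(-2*t)]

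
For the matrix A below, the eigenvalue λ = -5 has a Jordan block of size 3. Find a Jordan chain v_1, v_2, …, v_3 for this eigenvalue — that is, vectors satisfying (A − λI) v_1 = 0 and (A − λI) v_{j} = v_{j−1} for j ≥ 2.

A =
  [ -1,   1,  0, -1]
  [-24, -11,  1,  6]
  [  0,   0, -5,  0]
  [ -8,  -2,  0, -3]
A Jordan chain for λ = -5 of length 3:
v_1 = (1, -6, 0, -2)ᵀ
v_2 = (0, 1, 0, 0)ᵀ
v_3 = (0, 0, 1, 0)ᵀ

Let N = A − (-5)·I. We want v_3 with N^3 v_3 = 0 but N^2 v_3 ≠ 0; then v_{j-1} := N · v_j for j = 3, …, 2.

Pick v_3 = (0, 0, 1, 0)ᵀ.
Then v_2 = N · v_3 = (0, 1, 0, 0)ᵀ.
Then v_1 = N · v_2 = (1, -6, 0, -2)ᵀ.

Sanity check: (A − (-5)·I) v_1 = (0, 0, 0, 0)ᵀ = 0. ✓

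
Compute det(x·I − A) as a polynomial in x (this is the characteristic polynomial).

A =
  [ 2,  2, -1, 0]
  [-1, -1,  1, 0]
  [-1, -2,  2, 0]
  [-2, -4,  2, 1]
x^4 - 4*x^3 + 6*x^2 - 4*x + 1

Expanding det(x·I − A) (e.g. by cofactor expansion or by noting that A is similar to its Jordan form J, which has the same characteristic polynomial as A) gives
  χ_A(x) = x^4 - 4*x^3 + 6*x^2 - 4*x + 1
which factors as (x - 1)^4. The eigenvalues (with algebraic multiplicities) are λ = 1 with multiplicity 4.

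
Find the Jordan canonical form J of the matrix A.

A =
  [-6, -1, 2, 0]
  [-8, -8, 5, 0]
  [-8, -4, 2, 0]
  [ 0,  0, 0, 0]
J_3(-4) ⊕ J_1(0)

The characteristic polynomial is
  det(x·I − A) = x^4 + 12*x^3 + 48*x^2 + 64*x = x*(x + 4)^3

Eigenvalues and multiplicities (the geometric multiplicity of λ is n − rank(A − λI), which equals the number of Jordan blocks for λ):
  λ = -4: algebraic multiplicity = 3, geometric multiplicity = 1
  λ = 0: algebraic multiplicity = 1, geometric multiplicity = 1

Determining the block sizes for each eigenvalue:
  λ = -4: one block (gm = 1), so the single block has size am = 3 → block sizes [3]
  λ = 0: one block (gm = 1), so the single block has size am = 1 → block sizes [1]

Assembling the blocks gives a Jordan form
J =
  [-4,  1,  0, 0]
  [ 0, -4,  1, 0]
  [ 0,  0, -4, 0]
  [ 0,  0,  0, 0]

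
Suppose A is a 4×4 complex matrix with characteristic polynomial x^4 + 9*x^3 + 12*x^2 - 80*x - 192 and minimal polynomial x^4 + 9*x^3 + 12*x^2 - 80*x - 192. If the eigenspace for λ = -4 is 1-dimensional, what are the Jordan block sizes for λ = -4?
Block sizes for λ = -4: [3]

Step 1 — from the characteristic polynomial, algebraic multiplicity of λ = -4 is 3. From dim ker(A − (-4)·I) = 1, there are exactly 1 Jordan blocks for λ = -4.
Step 2 — from the minimal polynomial, the factor (x + 4)^3 tells us the largest block for λ = -4 has size 3.
Step 3 — with total size 3, 1 blocks, and largest block 3, the block sizes (in nonincreasing order) are [3].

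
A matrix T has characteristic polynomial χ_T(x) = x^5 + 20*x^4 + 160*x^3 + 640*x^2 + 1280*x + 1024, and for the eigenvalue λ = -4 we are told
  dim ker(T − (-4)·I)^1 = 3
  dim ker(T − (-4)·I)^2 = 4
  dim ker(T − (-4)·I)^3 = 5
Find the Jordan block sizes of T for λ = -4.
Block sizes for λ = -4: [3, 1, 1]

From the dimensions of kernels of powers, the number of Jordan blocks of size at least j is d_j − d_{j−1} where d_j = dim ker(N^j) (with d_0 = 0). Computing the differences gives [3, 1, 1].
The number of blocks of size exactly k is (#blocks of size ≥ k) − (#blocks of size ≥ k + 1), so the partition is: 2 block(s) of size 1, 1 block(s) of size 3.
In nonincreasing order the block sizes are [3, 1, 1].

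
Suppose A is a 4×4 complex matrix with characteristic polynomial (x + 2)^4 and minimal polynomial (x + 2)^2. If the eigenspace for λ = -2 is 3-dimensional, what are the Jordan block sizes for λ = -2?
Block sizes for λ = -2: [2, 1, 1]

Step 1 — from the characteristic polynomial, algebraic multiplicity of λ = -2 is 4. From dim ker(A − (-2)·I) = 3, there are exactly 3 Jordan blocks for λ = -2.
Step 2 — from the minimal polynomial, the factor (x + 2)^2 tells us the largest block for λ = -2 has size 2.
Step 3 — with total size 4, 3 blocks, and largest block 2, the block sizes (in nonincreasing order) are [2, 1, 1].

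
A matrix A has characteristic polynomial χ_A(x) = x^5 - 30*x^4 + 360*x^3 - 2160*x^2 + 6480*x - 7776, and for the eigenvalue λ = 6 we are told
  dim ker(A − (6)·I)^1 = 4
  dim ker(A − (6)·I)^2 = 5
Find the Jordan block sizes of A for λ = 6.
Block sizes for λ = 6: [2, 1, 1, 1]

From the dimensions of kernels of powers, the number of Jordan blocks of size at least j is d_j − d_{j−1} where d_j = dim ker(N^j) (with d_0 = 0). Computing the differences gives [4, 1].
The number of blocks of size exactly k is (#blocks of size ≥ k) − (#blocks of size ≥ k + 1), so the partition is: 3 block(s) of size 1, 1 block(s) of size 2.
In nonincreasing order the block sizes are [2, 1, 1, 1].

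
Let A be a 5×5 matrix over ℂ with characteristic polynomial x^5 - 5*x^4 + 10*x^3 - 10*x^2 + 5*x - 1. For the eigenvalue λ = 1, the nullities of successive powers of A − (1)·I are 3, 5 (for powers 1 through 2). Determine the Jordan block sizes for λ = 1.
Block sizes for λ = 1: [2, 2, 1]

From the dimensions of kernels of powers, the number of Jordan blocks of size at least j is d_j − d_{j−1} where d_j = dim ker(N^j) (with d_0 = 0). Computing the differences gives [3, 2].
The number of blocks of size exactly k is (#blocks of size ≥ k) − (#blocks of size ≥ k + 1), so the partition is: 1 block(s) of size 1, 2 block(s) of size 2.
In nonincreasing order the block sizes are [2, 2, 1].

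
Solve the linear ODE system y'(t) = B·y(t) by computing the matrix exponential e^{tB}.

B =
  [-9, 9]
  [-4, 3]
e^{tB} =
  [-6*t*exp(-3*t) + exp(-3*t), 9*t*exp(-3*t)]
  [-4*t*exp(-3*t), 6*t*exp(-3*t) + exp(-3*t)]

Strategy: write B = P · J · P⁻¹ where J is a Jordan canonical form, so e^{tB} = P · e^{tJ} · P⁻¹, and e^{tJ} can be computed block-by-block.

B has Jordan form
J =
  [-3,  1]
  [ 0, -3]
(up to reordering of blocks).

Per-block formulas:
  For a 2×2 Jordan block J_2(-3): exp(t · J_2(-3)) = e^(-3t)·(I + t·N), where N is the 2×2 nilpotent shift.

After assembling e^{tJ} and conjugating by P, we get:

e^{tB} =
  [-6*t*exp(-3*t) + exp(-3*t), 9*t*exp(-3*t)]
  [-4*t*exp(-3*t), 6*t*exp(-3*t) + exp(-3*t)]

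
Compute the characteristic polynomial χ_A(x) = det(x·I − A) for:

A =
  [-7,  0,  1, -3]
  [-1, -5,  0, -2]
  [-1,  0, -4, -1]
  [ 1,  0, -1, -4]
x^4 + 20*x^3 + 150*x^2 + 500*x + 625

Expanding det(x·I − A) (e.g. by cofactor expansion or by noting that A is similar to its Jordan form J, which has the same characteristic polynomial as A) gives
  χ_A(x) = x^4 + 20*x^3 + 150*x^2 + 500*x + 625
which factors as (x + 5)^4. The eigenvalues (with algebraic multiplicities) are λ = -5 with multiplicity 4.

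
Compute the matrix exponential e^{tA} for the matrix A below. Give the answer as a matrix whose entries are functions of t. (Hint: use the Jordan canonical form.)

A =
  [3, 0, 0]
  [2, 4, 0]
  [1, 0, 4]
e^{tA} =
  [exp(3*t), 0, 0]
  [2*exp(4*t) - 2*exp(3*t), exp(4*t), 0]
  [exp(4*t) - exp(3*t), 0, exp(4*t)]

Strategy: write A = P · J · P⁻¹ where J is a Jordan canonical form, so e^{tA} = P · e^{tJ} · P⁻¹, and e^{tJ} can be computed block-by-block.

A has Jordan form
J =
  [3, 0, 0]
  [0, 4, 0]
  [0, 0, 4]
(up to reordering of blocks).

Per-block formulas:
  For a 1×1 block at λ = 3: exp(t · [3]) = [e^(3t)].
  For a 1×1 block at λ = 4: exp(t · [4]) = [e^(4t)].

After assembling e^{tJ} and conjugating by P, we get:

e^{tA} =
  [exp(3*t), 0, 0]
  [2*exp(4*t) - 2*exp(3*t), exp(4*t), 0]
  [exp(4*t) - exp(3*t), 0, exp(4*t)]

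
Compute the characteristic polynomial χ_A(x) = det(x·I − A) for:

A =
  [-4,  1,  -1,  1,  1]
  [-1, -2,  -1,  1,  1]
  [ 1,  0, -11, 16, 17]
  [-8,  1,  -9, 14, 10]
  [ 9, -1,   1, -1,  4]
x^5 - x^4 - 38*x^3 - 18*x^2 + 405*x + 675

Expanding det(x·I − A) (e.g. by cofactor expansion or by noting that A is similar to its Jordan form J, which has the same characteristic polynomial as A) gives
  χ_A(x) = x^5 - x^4 - 38*x^3 - 18*x^2 + 405*x + 675
which factors as (x - 5)^2*(x + 3)^3. The eigenvalues (with algebraic multiplicities) are λ = -3 with multiplicity 3, λ = 5 with multiplicity 2.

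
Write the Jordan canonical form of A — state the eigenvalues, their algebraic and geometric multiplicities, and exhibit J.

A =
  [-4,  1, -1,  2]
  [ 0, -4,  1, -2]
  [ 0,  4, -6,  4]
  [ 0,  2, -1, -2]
J_3(-4) ⊕ J_1(-4)

The characteristic polynomial is
  det(x·I − A) = x^4 + 16*x^3 + 96*x^2 + 256*x + 256 = (x + 4)^4

Eigenvalues and multiplicities (the geometric multiplicity of λ is n − rank(A − λI), which equals the number of Jordan blocks for λ):
  λ = -4: algebraic multiplicity = 4, geometric multiplicity = 2

Determining the block sizes for each eigenvalue:
  λ = -4: with am = 4 and gm = 2, the partition is not yet determined (e.g. several partitions of 4 into 2 parts exist). Let N = A − (-4)·I. Computing rank(N^1) = 2, rank(N^2) = 1, rank(N^3) = 0; the number of blocks of size ≥ j is rank(N^{j−1}) − rank(N^j), giving [2, 1, 1]. So we have 1 block(s) of size 3, 1 block(s) of size 1 → block sizes [3, 1]

Assembling the blocks gives a Jordan form
J =
  [-4,  1,  0,  0]
  [ 0, -4,  1,  0]
  [ 0,  0, -4,  0]
  [ 0,  0,  0, -4]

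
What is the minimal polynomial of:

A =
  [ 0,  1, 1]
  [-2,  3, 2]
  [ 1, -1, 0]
x^2 - 2*x + 1

The characteristic polynomial is χ_A(x) = (x - 1)^3, so the eigenvalues are known. The minimal polynomial is
  m_A(x) = Π_λ (x − λ)^{k_λ}
where k_λ is the size of the *largest* Jordan block for λ (equivalently, the smallest k with (A − λI)^k v = 0 for every generalised eigenvector v of λ).

  λ = 1: largest Jordan block has size 2, contributing (x − 1)^2

So m_A(x) = (x - 1)^2 = x^2 - 2*x + 1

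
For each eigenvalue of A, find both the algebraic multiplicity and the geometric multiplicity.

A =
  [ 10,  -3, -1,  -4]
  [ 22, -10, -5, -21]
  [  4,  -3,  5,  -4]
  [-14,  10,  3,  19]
λ = 6: alg = 4, geom = 2

Step 1 — factor the characteristic polynomial to read off the algebraic multiplicities:
  χ_A(x) = (x - 6)^4

Step 2 — compute geometric multiplicities via the rank-nullity identity g(λ) = n − rank(A − λI):
  rank(A − (6)·I) = 2, so dim ker(A − (6)·I) = n − 2 = 2

Summary:
  λ = 6: algebraic multiplicity = 4, geometric multiplicity = 2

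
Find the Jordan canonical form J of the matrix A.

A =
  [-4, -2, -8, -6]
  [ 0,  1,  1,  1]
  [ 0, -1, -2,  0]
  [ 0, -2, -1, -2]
J_1(-4) ⊕ J_3(-1)

The characteristic polynomial is
  det(x·I − A) = x^4 + 7*x^3 + 15*x^2 + 13*x + 4 = (x + 1)^3*(x + 4)

Eigenvalues and multiplicities (the geometric multiplicity of λ is n − rank(A − λI), which equals the number of Jordan blocks for λ):
  λ = -4: algebraic multiplicity = 1, geometric multiplicity = 1
  λ = -1: algebraic multiplicity = 3, geometric multiplicity = 1

Determining the block sizes for each eigenvalue:
  λ = -4: one block (gm = 1), so the single block has size am = 1 → block sizes [1]
  λ = -1: one block (gm = 1), so the single block has size am = 3 → block sizes [3]

Assembling the blocks gives a Jordan form
J =
  [-4,  0,  0,  0]
  [ 0, -1,  1,  0]
  [ 0,  0, -1,  1]
  [ 0,  0,  0, -1]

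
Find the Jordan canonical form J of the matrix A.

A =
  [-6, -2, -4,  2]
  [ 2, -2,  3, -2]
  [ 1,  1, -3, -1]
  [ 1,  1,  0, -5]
J_3(-4) ⊕ J_1(-4)

The characteristic polynomial is
  det(x·I − A) = x^4 + 16*x^3 + 96*x^2 + 256*x + 256 = (x + 4)^4

Eigenvalues and multiplicities (the geometric multiplicity of λ is n − rank(A − λI), which equals the number of Jordan blocks for λ):
  λ = -4: algebraic multiplicity = 4, geometric multiplicity = 2

Determining the block sizes for each eigenvalue:
  λ = -4: with am = 4 and gm = 2, the partition is not yet determined (e.g. several partitions of 4 into 2 parts exist). Let N = A − (-4)·I. Computing rank(N^1) = 2, rank(N^2) = 1, rank(N^3) = 0; the number of blocks of size ≥ j is rank(N^{j−1}) − rank(N^j), giving [2, 1, 1]. So we have 1 block(s) of size 3, 1 block(s) of size 1 → block sizes [3, 1]

Assembling the blocks gives a Jordan form
J =
  [-4,  1,  0,  0]
  [ 0, -4,  1,  0]
  [ 0,  0, -4,  0]
  [ 0,  0,  0, -4]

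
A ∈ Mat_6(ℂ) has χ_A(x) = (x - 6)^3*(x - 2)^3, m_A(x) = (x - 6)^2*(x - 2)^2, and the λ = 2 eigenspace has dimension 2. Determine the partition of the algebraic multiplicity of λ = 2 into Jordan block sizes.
Block sizes for λ = 2: [2, 1]

Step 1 — from the characteristic polynomial, algebraic multiplicity of λ = 2 is 3. From dim ker(A − (2)·I) = 2, there are exactly 2 Jordan blocks for λ = 2.
Step 2 — from the minimal polynomial, the factor (x − 2)^2 tells us the largest block for λ = 2 has size 2.
Step 3 — with total size 3, 2 blocks, and largest block 2, the block sizes (in nonincreasing order) are [2, 1].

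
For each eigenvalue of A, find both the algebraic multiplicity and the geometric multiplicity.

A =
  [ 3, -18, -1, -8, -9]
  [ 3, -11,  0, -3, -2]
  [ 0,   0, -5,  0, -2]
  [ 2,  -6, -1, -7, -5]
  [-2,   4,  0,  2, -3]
λ = -5: alg = 4, geom = 2; λ = -3: alg = 1, geom = 1

Step 1 — factor the characteristic polynomial to read off the algebraic multiplicities:
  χ_A(x) = (x + 3)*(x + 5)^4

Step 2 — compute geometric multiplicities via the rank-nullity identity g(λ) = n − rank(A − λI):
  rank(A − (-5)·I) = 3, so dim ker(A − (-5)·I) = n − 3 = 2
  rank(A − (-3)·I) = 4, so dim ker(A − (-3)·I) = n − 4 = 1

Summary:
  λ = -5: algebraic multiplicity = 4, geometric multiplicity = 2
  λ = -3: algebraic multiplicity = 1, geometric multiplicity = 1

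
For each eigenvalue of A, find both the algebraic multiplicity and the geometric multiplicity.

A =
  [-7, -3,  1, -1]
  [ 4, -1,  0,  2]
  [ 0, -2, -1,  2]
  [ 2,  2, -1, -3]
λ = -3: alg = 4, geom = 2

Step 1 — factor the characteristic polynomial to read off the algebraic multiplicities:
  χ_A(x) = (x + 3)^4

Step 2 — compute geometric multiplicities via the rank-nullity identity g(λ) = n − rank(A − λI):
  rank(A − (-3)·I) = 2, so dim ker(A − (-3)·I) = n − 2 = 2

Summary:
  λ = -3: algebraic multiplicity = 4, geometric multiplicity = 2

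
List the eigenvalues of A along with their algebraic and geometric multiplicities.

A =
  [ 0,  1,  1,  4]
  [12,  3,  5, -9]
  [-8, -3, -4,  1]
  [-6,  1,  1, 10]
λ = 1: alg = 3, geom = 1; λ = 6: alg = 1, geom = 1

Step 1 — factor the characteristic polynomial to read off the algebraic multiplicities:
  χ_A(x) = (x - 6)*(x - 1)^3

Step 2 — compute geometric multiplicities via the rank-nullity identity g(λ) = n − rank(A − λI):
  rank(A − (1)·I) = 3, so dim ker(A − (1)·I) = n − 3 = 1
  rank(A − (6)·I) = 3, so dim ker(A − (6)·I) = n − 3 = 1

Summary:
  λ = 1: algebraic multiplicity = 3, geometric multiplicity = 1
  λ = 6: algebraic multiplicity = 1, geometric multiplicity = 1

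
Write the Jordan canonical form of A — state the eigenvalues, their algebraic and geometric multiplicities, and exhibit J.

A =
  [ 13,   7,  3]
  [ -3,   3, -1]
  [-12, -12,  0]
J_1(4) ⊕ J_2(6)

The characteristic polynomial is
  det(x·I − A) = x^3 - 16*x^2 + 84*x - 144 = (x - 6)^2*(x - 4)

Eigenvalues and multiplicities (the geometric multiplicity of λ is n − rank(A − λI), which equals the number of Jordan blocks for λ):
  λ = 4: algebraic multiplicity = 1, geometric multiplicity = 1
  λ = 6: algebraic multiplicity = 2, geometric multiplicity = 1

Determining the block sizes for each eigenvalue:
  λ = 4: one block (gm = 1), so the single block has size am = 1 → block sizes [1]
  λ = 6: one block (gm = 1), so the single block has size am = 2 → block sizes [2]

Assembling the blocks gives a Jordan form
J =
  [4, 0, 0]
  [0, 6, 1]
  [0, 0, 6]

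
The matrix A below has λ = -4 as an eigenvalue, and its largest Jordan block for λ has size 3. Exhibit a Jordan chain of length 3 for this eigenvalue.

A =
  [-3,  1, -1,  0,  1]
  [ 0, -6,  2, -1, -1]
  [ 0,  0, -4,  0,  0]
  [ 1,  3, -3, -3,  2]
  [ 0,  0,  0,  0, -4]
A Jordan chain for λ = -4 of length 3:
v_1 = (1, -1, 0, 2, 0)ᵀ
v_2 = (1, 0, 0, 1, 0)ᵀ
v_3 = (1, 0, 0, 0, 0)ᵀ

Let N = A − (-4)·I. We want v_3 with N^3 v_3 = 0 but N^2 v_3 ≠ 0; then v_{j-1} := N · v_j for j = 3, …, 2.

Pick v_3 = (1, 0, 0, 0, 0)ᵀ.
Then v_2 = N · v_3 = (1, 0, 0, 1, 0)ᵀ.
Then v_1 = N · v_2 = (1, -1, 0, 2, 0)ᵀ.

Sanity check: (A − (-4)·I) v_1 = (0, 0, 0, 0, 0)ᵀ = 0. ✓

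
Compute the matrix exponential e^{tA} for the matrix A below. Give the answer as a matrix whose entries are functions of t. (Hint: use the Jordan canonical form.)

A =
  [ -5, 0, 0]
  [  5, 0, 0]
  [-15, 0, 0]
e^{tA} =
  [exp(-5*t), 0, 0]
  [1 - exp(-5*t), 1, 0]
  [-3 + 3*exp(-5*t), 0, 1]

Strategy: write A = P · J · P⁻¹ where J is a Jordan canonical form, so e^{tA} = P · e^{tJ} · P⁻¹, and e^{tJ} can be computed block-by-block.

A has Jordan form
J =
  [-5, 0, 0]
  [ 0, 0, 0]
  [ 0, 0, 0]
(up to reordering of blocks).

Per-block formulas:
  For a 1×1 block at λ = 0: exp(t · [0]) = [e^(0t)].
  For a 1×1 block at λ = -5: exp(t · [-5]) = [e^(-5t)].

After assembling e^{tJ} and conjugating by P, we get:

e^{tA} =
  [exp(-5*t), 0, 0]
  [1 - exp(-5*t), 1, 0]
  [-3 + 3*exp(-5*t), 0, 1]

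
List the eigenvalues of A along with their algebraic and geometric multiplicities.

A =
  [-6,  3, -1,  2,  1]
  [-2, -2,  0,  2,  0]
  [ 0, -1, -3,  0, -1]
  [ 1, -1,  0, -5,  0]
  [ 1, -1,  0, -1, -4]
λ = -4: alg = 5, geom = 3

Step 1 — factor the characteristic polynomial to read off the algebraic multiplicities:
  χ_A(x) = (x + 4)^5

Step 2 — compute geometric multiplicities via the rank-nullity identity g(λ) = n − rank(A − λI):
  rank(A − (-4)·I) = 2, so dim ker(A − (-4)·I) = n − 2 = 3

Summary:
  λ = -4: algebraic multiplicity = 5, geometric multiplicity = 3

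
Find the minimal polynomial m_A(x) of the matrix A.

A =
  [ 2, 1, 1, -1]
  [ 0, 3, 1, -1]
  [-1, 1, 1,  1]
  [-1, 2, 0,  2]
x^3 - 6*x^2 + 12*x - 8

The characteristic polynomial is χ_A(x) = (x - 2)^4, so the eigenvalues are known. The minimal polynomial is
  m_A(x) = Π_λ (x − λ)^{k_λ}
where k_λ is the size of the *largest* Jordan block for λ (equivalently, the smallest k with (A − λI)^k v = 0 for every generalised eigenvector v of λ).

  λ = 2: largest Jordan block has size 3, contributing (x − 2)^3

So m_A(x) = (x - 2)^3 = x^3 - 6*x^2 + 12*x - 8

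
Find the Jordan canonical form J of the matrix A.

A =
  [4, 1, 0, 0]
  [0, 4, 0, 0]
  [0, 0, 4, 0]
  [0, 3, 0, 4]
J_2(4) ⊕ J_1(4) ⊕ J_1(4)

The characteristic polynomial is
  det(x·I − A) = x^4 - 16*x^3 + 96*x^2 - 256*x + 256 = (x - 4)^4

Eigenvalues and multiplicities (the geometric multiplicity of λ is n − rank(A − λI), which equals the number of Jordan blocks for λ):
  λ = 4: algebraic multiplicity = 4, geometric multiplicity = 3

Determining the block sizes for each eigenvalue:
  λ = 4: 3 blocks summing to 4 forces exactly one block of size 2 and the rest size 1 → block sizes [2, 1, 1]

Assembling the blocks gives a Jordan form
J =
  [4, 1, 0, 0]
  [0, 4, 0, 0]
  [0, 0, 4, 0]
  [0, 0, 0, 4]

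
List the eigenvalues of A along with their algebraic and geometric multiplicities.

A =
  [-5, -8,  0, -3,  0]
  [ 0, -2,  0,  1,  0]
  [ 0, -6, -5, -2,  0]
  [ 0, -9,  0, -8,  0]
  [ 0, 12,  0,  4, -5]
λ = -5: alg = 5, geom = 3

Step 1 — factor the characteristic polynomial to read off the algebraic multiplicities:
  χ_A(x) = (x + 5)^5

Step 2 — compute geometric multiplicities via the rank-nullity identity g(λ) = n − rank(A − λI):
  rank(A − (-5)·I) = 2, so dim ker(A − (-5)·I) = n − 2 = 3

Summary:
  λ = -5: algebraic multiplicity = 5, geometric multiplicity = 3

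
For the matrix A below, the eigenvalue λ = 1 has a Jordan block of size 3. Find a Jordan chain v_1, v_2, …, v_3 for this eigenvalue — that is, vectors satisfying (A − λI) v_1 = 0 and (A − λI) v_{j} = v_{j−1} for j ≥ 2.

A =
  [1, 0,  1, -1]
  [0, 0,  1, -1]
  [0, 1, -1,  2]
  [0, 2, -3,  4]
A Jordan chain for λ = 1 of length 3:
v_1 = (-1, 0, 1, 1)ᵀ
v_2 = (0, -1, 1, 2)ᵀ
v_3 = (0, 1, 0, 0)ᵀ

Let N = A − (1)·I. We want v_3 with N^3 v_3 = 0 but N^2 v_3 ≠ 0; then v_{j-1} := N · v_j for j = 3, …, 2.

Pick v_3 = (0, 1, 0, 0)ᵀ.
Then v_2 = N · v_3 = (0, -1, 1, 2)ᵀ.
Then v_1 = N · v_2 = (-1, 0, 1, 1)ᵀ.

Sanity check: (A − (1)·I) v_1 = (0, 0, 0, 0)ᵀ = 0. ✓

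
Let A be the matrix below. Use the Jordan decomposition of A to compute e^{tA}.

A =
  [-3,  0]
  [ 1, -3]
e^{tA} =
  [exp(-3*t), 0]
  [t*exp(-3*t), exp(-3*t)]

Strategy: write A = P · J · P⁻¹ where J is a Jordan canonical form, so e^{tA} = P · e^{tJ} · P⁻¹, and e^{tJ} can be computed block-by-block.

A has Jordan form
J =
  [-3,  1]
  [ 0, -3]
(up to reordering of blocks).

Per-block formulas:
  For a 2×2 Jordan block J_2(-3): exp(t · J_2(-3)) = e^(-3t)·(I + t·N), where N is the 2×2 nilpotent shift.

After assembling e^{tJ} and conjugating by P, we get:

e^{tA} =
  [exp(-3*t), 0]
  [t*exp(-3*t), exp(-3*t)]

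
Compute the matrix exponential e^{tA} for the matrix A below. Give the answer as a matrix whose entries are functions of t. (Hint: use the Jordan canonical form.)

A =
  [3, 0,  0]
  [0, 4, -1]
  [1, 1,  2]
e^{tA} =
  [exp(3*t), 0, 0]
  [-t^2*exp(3*t)/2, t*exp(3*t) + exp(3*t), -t*exp(3*t)]
  [-t^2*exp(3*t)/2 + t*exp(3*t), t*exp(3*t), -t*exp(3*t) + exp(3*t)]

Strategy: write A = P · J · P⁻¹ where J is a Jordan canonical form, so e^{tA} = P · e^{tJ} · P⁻¹, and e^{tJ} can be computed block-by-block.

A has Jordan form
J =
  [3, 1, 0]
  [0, 3, 1]
  [0, 0, 3]
(up to reordering of blocks).

Per-block formulas:
  For a 3×3 Jordan block J_3(3): exp(t · J_3(3)) = e^(3t)·(I + t·N + (t^2/2)·N^2), where N is the 3×3 nilpotent shift.

After assembling e^{tJ} and conjugating by P, we get:

e^{tA} =
  [exp(3*t), 0, 0]
  [-t^2*exp(3*t)/2, t*exp(3*t) + exp(3*t), -t*exp(3*t)]
  [-t^2*exp(3*t)/2 + t*exp(3*t), t*exp(3*t), -t*exp(3*t) + exp(3*t)]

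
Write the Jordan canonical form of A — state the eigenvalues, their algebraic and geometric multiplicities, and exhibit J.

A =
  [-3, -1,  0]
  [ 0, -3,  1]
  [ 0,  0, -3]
J_3(-3)

The characteristic polynomial is
  det(x·I − A) = x^3 + 9*x^2 + 27*x + 27 = (x + 3)^3

Eigenvalues and multiplicities (the geometric multiplicity of λ is n − rank(A − λI), which equals the number of Jordan blocks for λ):
  λ = -3: algebraic multiplicity = 3, geometric multiplicity = 1

Determining the block sizes for each eigenvalue:
  λ = -3: one block (gm = 1), so the single block has size am = 3 → block sizes [3]

Assembling the blocks gives a Jordan form
J =
  [-3,  1,  0]
  [ 0, -3,  1]
  [ 0,  0, -3]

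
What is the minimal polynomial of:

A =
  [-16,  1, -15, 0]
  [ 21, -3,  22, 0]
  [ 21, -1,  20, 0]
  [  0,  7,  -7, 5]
x^3 - x^2 - 16*x - 20

The characteristic polynomial is χ_A(x) = (x - 5)^2*(x + 2)^2, so the eigenvalues are known. The minimal polynomial is
  m_A(x) = Π_λ (x − λ)^{k_λ}
where k_λ is the size of the *largest* Jordan block for λ (equivalently, the smallest k with (A − λI)^k v = 0 for every generalised eigenvector v of λ).

  λ = -2: largest Jordan block has size 2, contributing (x + 2)^2
  λ = 5: largest Jordan block has size 1, contributing (x − 5)

So m_A(x) = (x - 5)*(x + 2)^2 = x^3 - x^2 - 16*x - 20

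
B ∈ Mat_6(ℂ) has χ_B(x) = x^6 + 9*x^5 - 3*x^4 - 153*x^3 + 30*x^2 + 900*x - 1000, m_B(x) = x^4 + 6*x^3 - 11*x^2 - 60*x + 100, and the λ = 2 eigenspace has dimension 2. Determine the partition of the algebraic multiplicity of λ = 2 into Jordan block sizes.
Block sizes for λ = 2: [2, 1]

Step 1 — from the characteristic polynomial, algebraic multiplicity of λ = 2 is 3. From dim ker(B − (2)·I) = 2, there are exactly 2 Jordan blocks for λ = 2.
Step 2 — from the minimal polynomial, the factor (x − 2)^2 tells us the largest block for λ = 2 has size 2.
Step 3 — with total size 3, 2 blocks, and largest block 2, the block sizes (in nonincreasing order) are [2, 1].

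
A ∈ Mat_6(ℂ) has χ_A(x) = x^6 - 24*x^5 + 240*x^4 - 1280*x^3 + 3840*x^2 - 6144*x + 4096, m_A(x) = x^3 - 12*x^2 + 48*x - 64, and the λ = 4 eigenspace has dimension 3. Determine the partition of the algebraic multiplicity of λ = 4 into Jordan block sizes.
Block sizes for λ = 4: [3, 2, 1]

Step 1 — from the characteristic polynomial, algebraic multiplicity of λ = 4 is 6. From dim ker(A − (4)·I) = 3, there are exactly 3 Jordan blocks for λ = 4.
Step 2 — from the minimal polynomial, the factor (x − 4)^3 tells us the largest block for λ = 4 has size 3.
Step 3 — with total size 6, 3 blocks, and largest block 3, the block sizes (in nonincreasing order) are [3, 2, 1].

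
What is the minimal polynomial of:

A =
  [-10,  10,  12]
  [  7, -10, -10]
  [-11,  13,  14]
x^3 + 6*x^2 + 12*x + 8

The characteristic polynomial is χ_A(x) = (x + 2)^3, so the eigenvalues are known. The minimal polynomial is
  m_A(x) = Π_λ (x − λ)^{k_λ}
where k_λ is the size of the *largest* Jordan block for λ (equivalently, the smallest k with (A − λI)^k v = 0 for every generalised eigenvector v of λ).

  λ = -2: largest Jordan block has size 3, contributing (x + 2)^3

So m_A(x) = (x + 2)^3 = x^3 + 6*x^2 + 12*x + 8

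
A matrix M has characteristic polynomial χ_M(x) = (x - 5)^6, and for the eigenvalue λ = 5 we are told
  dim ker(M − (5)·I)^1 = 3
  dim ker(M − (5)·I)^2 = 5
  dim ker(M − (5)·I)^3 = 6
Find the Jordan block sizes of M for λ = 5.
Block sizes for λ = 5: [3, 2, 1]

From the dimensions of kernels of powers, the number of Jordan blocks of size at least j is d_j − d_{j−1} where d_j = dim ker(N^j) (with d_0 = 0). Computing the differences gives [3, 2, 1].
The number of blocks of size exactly k is (#blocks of size ≥ k) − (#blocks of size ≥ k + 1), so the partition is: 1 block(s) of size 1, 1 block(s) of size 2, 1 block(s) of size 3.
In nonincreasing order the block sizes are [3, 2, 1].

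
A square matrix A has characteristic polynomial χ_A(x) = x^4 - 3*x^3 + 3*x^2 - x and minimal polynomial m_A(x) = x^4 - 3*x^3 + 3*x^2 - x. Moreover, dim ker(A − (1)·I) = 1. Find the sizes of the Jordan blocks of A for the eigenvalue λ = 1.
Block sizes for λ = 1: [3]

Step 1 — from the characteristic polynomial, algebraic multiplicity of λ = 1 is 3. From dim ker(A − (1)·I) = 1, there are exactly 1 Jordan blocks for λ = 1.
Step 2 — from the minimal polynomial, the factor (x − 1)^3 tells us the largest block for λ = 1 has size 3.
Step 3 — with total size 3, 1 blocks, and largest block 3, the block sizes (in nonincreasing order) are [3].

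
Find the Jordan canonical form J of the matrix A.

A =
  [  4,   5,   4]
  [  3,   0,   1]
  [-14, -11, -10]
J_3(-2)

The characteristic polynomial is
  det(x·I − A) = x^3 + 6*x^2 + 12*x + 8 = (x + 2)^3

Eigenvalues and multiplicities (the geometric multiplicity of λ is n − rank(A − λI), which equals the number of Jordan blocks for λ):
  λ = -2: algebraic multiplicity = 3, geometric multiplicity = 1

Determining the block sizes for each eigenvalue:
  λ = -2: one block (gm = 1), so the single block has size am = 3 → block sizes [3]

Assembling the blocks gives a Jordan form
J =
  [-2,  1,  0]
  [ 0, -2,  1]
  [ 0,  0, -2]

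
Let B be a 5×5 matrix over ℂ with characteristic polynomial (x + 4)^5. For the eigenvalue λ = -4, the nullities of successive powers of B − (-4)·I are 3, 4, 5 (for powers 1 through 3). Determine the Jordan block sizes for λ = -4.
Block sizes for λ = -4: [3, 1, 1]

From the dimensions of kernels of powers, the number of Jordan blocks of size at least j is d_j − d_{j−1} where d_j = dim ker(N^j) (with d_0 = 0). Computing the differences gives [3, 1, 1].
The number of blocks of size exactly k is (#blocks of size ≥ k) − (#blocks of size ≥ k + 1), so the partition is: 2 block(s) of size 1, 1 block(s) of size 3.
In nonincreasing order the block sizes are [3, 1, 1].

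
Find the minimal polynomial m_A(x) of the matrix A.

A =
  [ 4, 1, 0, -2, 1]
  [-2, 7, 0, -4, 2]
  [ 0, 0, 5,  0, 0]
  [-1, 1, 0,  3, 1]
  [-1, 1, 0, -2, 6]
x^2 - 10*x + 25

The characteristic polynomial is χ_A(x) = (x - 5)^5, so the eigenvalues are known. The minimal polynomial is
  m_A(x) = Π_λ (x − λ)^{k_λ}
where k_λ is the size of the *largest* Jordan block for λ (equivalently, the smallest k with (A − λI)^k v = 0 for every generalised eigenvector v of λ).

  λ = 5: largest Jordan block has size 2, contributing (x − 5)^2

So m_A(x) = (x - 5)^2 = x^2 - 10*x + 25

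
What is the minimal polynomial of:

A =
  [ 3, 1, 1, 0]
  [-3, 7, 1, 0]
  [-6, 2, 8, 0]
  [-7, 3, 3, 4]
x^3 - 16*x^2 + 84*x - 144

The characteristic polynomial is χ_A(x) = (x - 6)^3*(x - 4), so the eigenvalues are known. The minimal polynomial is
  m_A(x) = Π_λ (x − λ)^{k_λ}
where k_λ is the size of the *largest* Jordan block for λ (equivalently, the smallest k with (A − λI)^k v = 0 for every generalised eigenvector v of λ).

  λ = 4: largest Jordan block has size 1, contributing (x − 4)
  λ = 6: largest Jordan block has size 2, contributing (x − 6)^2

So m_A(x) = (x - 6)^2*(x - 4) = x^3 - 16*x^2 + 84*x - 144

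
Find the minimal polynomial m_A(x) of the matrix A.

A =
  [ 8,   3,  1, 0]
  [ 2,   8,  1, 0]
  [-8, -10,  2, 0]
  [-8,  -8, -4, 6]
x^3 - 18*x^2 + 108*x - 216

The characteristic polynomial is χ_A(x) = (x - 6)^4, so the eigenvalues are known. The minimal polynomial is
  m_A(x) = Π_λ (x − λ)^{k_λ}
where k_λ is the size of the *largest* Jordan block for λ (equivalently, the smallest k with (A − λI)^k v = 0 for every generalised eigenvector v of λ).

  λ = 6: largest Jordan block has size 3, contributing (x − 6)^3

So m_A(x) = (x - 6)^3 = x^3 - 18*x^2 + 108*x - 216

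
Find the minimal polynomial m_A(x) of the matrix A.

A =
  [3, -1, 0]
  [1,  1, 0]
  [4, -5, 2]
x^3 - 6*x^2 + 12*x - 8

The characteristic polynomial is χ_A(x) = (x - 2)^3, so the eigenvalues are known. The minimal polynomial is
  m_A(x) = Π_λ (x − λ)^{k_λ}
where k_λ is the size of the *largest* Jordan block for λ (equivalently, the smallest k with (A − λI)^k v = 0 for every generalised eigenvector v of λ).

  λ = 2: largest Jordan block has size 3, contributing (x − 2)^3

So m_A(x) = (x - 2)^3 = x^3 - 6*x^2 + 12*x - 8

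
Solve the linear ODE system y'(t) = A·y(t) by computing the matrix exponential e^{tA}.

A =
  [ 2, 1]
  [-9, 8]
e^{tA} =
  [-3*t*exp(5*t) + exp(5*t), t*exp(5*t)]
  [-9*t*exp(5*t), 3*t*exp(5*t) + exp(5*t)]

Strategy: write A = P · J · P⁻¹ where J is a Jordan canonical form, so e^{tA} = P · e^{tJ} · P⁻¹, and e^{tJ} can be computed block-by-block.

A has Jordan form
J =
  [5, 1]
  [0, 5]
(up to reordering of blocks).

Per-block formulas:
  For a 2×2 Jordan block J_2(5): exp(t · J_2(5)) = e^(5t)·(I + t·N), where N is the 2×2 nilpotent shift.

After assembling e^{tJ} and conjugating by P, we get:

e^{tA} =
  [-3*t*exp(5*t) + exp(5*t), t*exp(5*t)]
  [-9*t*exp(5*t), 3*t*exp(5*t) + exp(5*t)]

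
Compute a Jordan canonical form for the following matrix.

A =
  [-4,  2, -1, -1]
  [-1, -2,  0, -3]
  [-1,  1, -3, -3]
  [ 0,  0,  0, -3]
J_3(-3) ⊕ J_1(-3)

The characteristic polynomial is
  det(x·I − A) = x^4 + 12*x^3 + 54*x^2 + 108*x + 81 = (x + 3)^4

Eigenvalues and multiplicities (the geometric multiplicity of λ is n − rank(A − λI), which equals the number of Jordan blocks for λ):
  λ = -3: algebraic multiplicity = 4, geometric multiplicity = 2

Determining the block sizes for each eigenvalue:
  λ = -3: with am = 4 and gm = 2, the partition is not yet determined (e.g. several partitions of 4 into 2 parts exist). Let N = A − (-3)·I. Computing rank(N^1) = 2, rank(N^2) = 1, rank(N^3) = 0; the number of blocks of size ≥ j is rank(N^{j−1}) − rank(N^j), giving [2, 1, 1]. So we have 1 block(s) of size 3, 1 block(s) of size 1 → block sizes [3, 1]

Assembling the blocks gives a Jordan form
J =
  [-3,  1,  0,  0]
  [ 0, -3,  1,  0]
  [ 0,  0, -3,  0]
  [ 0,  0,  0, -3]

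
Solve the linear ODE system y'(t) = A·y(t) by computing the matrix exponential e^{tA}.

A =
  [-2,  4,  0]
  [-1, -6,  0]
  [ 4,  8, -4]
e^{tA} =
  [2*t*exp(-4*t) + exp(-4*t), 4*t*exp(-4*t), 0]
  [-t*exp(-4*t), -2*t*exp(-4*t) + exp(-4*t), 0]
  [4*t*exp(-4*t), 8*t*exp(-4*t), exp(-4*t)]

Strategy: write A = P · J · P⁻¹ where J is a Jordan canonical form, so e^{tA} = P · e^{tJ} · P⁻¹, and e^{tJ} can be computed block-by-block.

A has Jordan form
J =
  [-4,  1,  0]
  [ 0, -4,  0]
  [ 0,  0, -4]
(up to reordering of blocks).

Per-block formulas:
  For a 2×2 Jordan block J_2(-4): exp(t · J_2(-4)) = e^(-4t)·(I + t·N), where N is the 2×2 nilpotent shift.
  For a 1×1 block at λ = -4: exp(t · [-4]) = [e^(-4t)].

After assembling e^{tJ} and conjugating by P, we get:

e^{tA} =
  [2*t*exp(-4*t) + exp(-4*t), 4*t*exp(-4*t), 0]
  [-t*exp(-4*t), -2*t*exp(-4*t) + exp(-4*t), 0]
  [4*t*exp(-4*t), 8*t*exp(-4*t), exp(-4*t)]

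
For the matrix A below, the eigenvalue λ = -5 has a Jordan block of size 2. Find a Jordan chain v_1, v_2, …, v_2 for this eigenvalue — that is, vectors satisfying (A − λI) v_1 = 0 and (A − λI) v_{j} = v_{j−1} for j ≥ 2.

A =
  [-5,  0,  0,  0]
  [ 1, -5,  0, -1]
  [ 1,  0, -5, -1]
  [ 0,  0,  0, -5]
A Jordan chain for λ = -5 of length 2:
v_1 = (0, 1, 1, 0)ᵀ
v_2 = (1, 0, 0, 0)ᵀ

Let N = A − (-5)·I. We want v_2 with N^2 v_2 = 0 but N^1 v_2 ≠ 0; then v_{j-1} := N · v_j for j = 2, …, 2.

Pick v_2 = (1, 0, 0, 0)ᵀ.
Then v_1 = N · v_2 = (0, 1, 1, 0)ᵀ.

Sanity check: (A − (-5)·I) v_1 = (0, 0, 0, 0)ᵀ = 0. ✓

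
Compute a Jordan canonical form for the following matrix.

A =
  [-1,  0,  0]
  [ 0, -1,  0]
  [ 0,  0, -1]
J_1(-1) ⊕ J_1(-1) ⊕ J_1(-1)

The characteristic polynomial is
  det(x·I − A) = x^3 + 3*x^2 + 3*x + 1 = (x + 1)^3

Eigenvalues and multiplicities (the geometric multiplicity of λ is n − rank(A − λI), which equals the number of Jordan blocks for λ):
  λ = -1: algebraic multiplicity = 3, geometric multiplicity = 3

Determining the block sizes for each eigenvalue:
  λ = -1: gm = am = 3, so every block has size 1 → block sizes [1, 1, 1]

Assembling the blocks gives a Jordan form
J =
  [-1,  0,  0]
  [ 0, -1,  0]
  [ 0,  0, -1]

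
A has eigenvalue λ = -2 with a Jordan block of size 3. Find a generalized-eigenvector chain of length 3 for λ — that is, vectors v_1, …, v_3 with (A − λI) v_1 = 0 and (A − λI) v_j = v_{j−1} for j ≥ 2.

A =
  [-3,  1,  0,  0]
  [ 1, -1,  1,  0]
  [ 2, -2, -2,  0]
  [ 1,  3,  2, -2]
A Jordan chain for λ = -2 of length 3:
v_1 = (2, 2, -4, 6)ᵀ
v_2 = (-1, 1, 2, 1)ᵀ
v_3 = (1, 0, 0, 0)ᵀ

Let N = A − (-2)·I. We want v_3 with N^3 v_3 = 0 but N^2 v_3 ≠ 0; then v_{j-1} := N · v_j for j = 3, …, 2.

Pick v_3 = (1, 0, 0, 0)ᵀ.
Then v_2 = N · v_3 = (-1, 1, 2, 1)ᵀ.
Then v_1 = N · v_2 = (2, 2, -4, 6)ᵀ.

Sanity check: (A − (-2)·I) v_1 = (0, 0, 0, 0)ᵀ = 0. ✓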